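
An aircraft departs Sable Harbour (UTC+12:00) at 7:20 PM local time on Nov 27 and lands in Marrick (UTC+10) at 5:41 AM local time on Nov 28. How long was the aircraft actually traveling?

12 hours 21 minutes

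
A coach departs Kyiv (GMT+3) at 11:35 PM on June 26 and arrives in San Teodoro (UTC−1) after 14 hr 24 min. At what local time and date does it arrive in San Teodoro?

9:59 AM on June 27

Convert departure to UTC: 11:35 PM − 3:00 = 8:35 PM UTC on Jun 26.
Add 14 hours and 24 minutes travel time → 10:59 AM UTC (Jun 27).
San Teodoro is UTC−1:00, so local arrival = 10:59 AM − 1:00 = 9:59 AM on Jun 27.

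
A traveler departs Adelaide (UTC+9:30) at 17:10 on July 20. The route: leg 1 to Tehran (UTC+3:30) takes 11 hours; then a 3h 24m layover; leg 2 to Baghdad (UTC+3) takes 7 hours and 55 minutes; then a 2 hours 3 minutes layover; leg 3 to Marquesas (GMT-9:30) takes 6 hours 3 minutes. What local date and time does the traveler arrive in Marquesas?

Convert departure to UTC: 17:10 − 9:30 = 07:40 UTC on Jul 20.
Add 11 hours leg 1 → 18:40 UTC.
Add 3 hours 24 minutes layover in Tehran → 22:04 UTC.
Add 7 hours and 55 minutes leg 2 → 05:59 UTC (Jul 21).
Add 2 hours 3 minutes layover in Baghdad → 08:02 UTC.
Add 6 hours 3 minutes leg 3 → 14:05 UTC.
Marquesas is UTC−9:30, so local arrival = 14:05 − 9:30 = 04:35 on Jul 21.

04:35 on July 21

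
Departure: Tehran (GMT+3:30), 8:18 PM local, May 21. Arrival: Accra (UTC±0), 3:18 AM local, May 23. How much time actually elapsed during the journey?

Departure in UTC: 8:18 PM − 3:30 = 4:48 PM on May 21.
Arrival is already UTC: 3:18 AM on May 23.
Elapsed = 3:18 AM − 4:48 PM (+2 days) = 34 hours 30 minutes.

34 hours 30 minutes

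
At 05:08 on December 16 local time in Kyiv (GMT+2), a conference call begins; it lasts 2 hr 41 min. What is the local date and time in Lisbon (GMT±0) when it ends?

05:49 on December 16

Lisbon is 2:00 behind Kyiv.
After 2 hours 41 minutes it is 07:49 in Kyiv.
Shift by the zone difference: 07:49 − 2:00 = 05:49 on Dec 16 in Lisbon.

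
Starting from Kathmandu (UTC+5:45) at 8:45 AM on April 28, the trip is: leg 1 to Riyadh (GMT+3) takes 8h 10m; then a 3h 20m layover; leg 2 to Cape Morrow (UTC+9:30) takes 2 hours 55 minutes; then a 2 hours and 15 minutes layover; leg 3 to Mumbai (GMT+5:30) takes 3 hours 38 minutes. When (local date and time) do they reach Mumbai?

4:48 AM on April 29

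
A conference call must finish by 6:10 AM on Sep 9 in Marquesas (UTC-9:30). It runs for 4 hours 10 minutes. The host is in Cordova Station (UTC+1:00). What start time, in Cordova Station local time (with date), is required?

12:30 PM on September 9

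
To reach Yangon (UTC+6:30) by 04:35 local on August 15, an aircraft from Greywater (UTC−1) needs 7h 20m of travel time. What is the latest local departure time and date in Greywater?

13:45 on Aug 14

Target arrival in UTC: 04:35 − 6:30 = 22:05 on Aug 14.
Subtract 7 hours 20 minutes → departure 14:45 UTC on Aug 14.
Greywater is UTC−1:00: 14:45 − 1:00 = 13:45 on Aug 14.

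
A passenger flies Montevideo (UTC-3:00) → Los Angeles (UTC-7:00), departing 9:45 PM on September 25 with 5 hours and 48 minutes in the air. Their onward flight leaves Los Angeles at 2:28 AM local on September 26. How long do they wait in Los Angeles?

Convert departure to UTC: 9:45 PM + 3:00 = 12:45 AM UTC on Sep 26.
Add 5 hours and 48 minutes flight time → 6:33 AM UTC.
Los Angeles is UTC−7:00, so local arrival = 6:33 AM − 7:00 = 11:33 PM on Sep 25.
Layover = 2:28 AM − 11:33 PM (+1 day) = 2 hours 55 minutes.

2 hours 55 minutes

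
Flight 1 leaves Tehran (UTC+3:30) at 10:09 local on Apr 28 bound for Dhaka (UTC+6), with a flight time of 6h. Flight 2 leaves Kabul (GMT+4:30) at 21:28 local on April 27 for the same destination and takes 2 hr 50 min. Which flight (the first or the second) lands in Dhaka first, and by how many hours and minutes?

Flight 1 in UTC: 10:09 − 3:30 = 06:39 on Apr 28.
+6 hours → arrive 12:39 UTC on Apr 28.
Flight 2 in UTC: 21:28 − 4:30 = 16:58 on Apr 27.
+2 hours 50 minutes → arrive 19:48 UTC on Apr 27.
Flight 2 lands earlier by 16 hours 51 minutes.

the second, by 16 hours 51 minutes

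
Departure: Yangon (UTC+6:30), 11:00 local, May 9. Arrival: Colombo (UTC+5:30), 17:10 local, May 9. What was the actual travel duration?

7 hours 10 minutes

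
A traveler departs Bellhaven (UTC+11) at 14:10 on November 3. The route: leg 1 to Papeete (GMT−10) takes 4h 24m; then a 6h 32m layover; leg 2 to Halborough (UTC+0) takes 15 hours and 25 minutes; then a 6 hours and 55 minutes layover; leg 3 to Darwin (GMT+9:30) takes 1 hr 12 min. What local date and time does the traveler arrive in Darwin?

23:08 on Nov 4

Convert departure to UTC: 14:10 − 11:00 = 03:10 UTC on Nov 3.
Add 4 hours 24 minutes leg 1 → 07:34 UTC.
Add 6 hours and 32 minutes layover in Papeete → 14:06 UTC.
Add 15 hours and 25 minutes leg 2 → 05:31 UTC (Nov 4).
Add 6 hours 55 minutes layover in Halborough → 12:26 UTC.
Add 1 hour and 12 minutes leg 3 → 13:38 UTC.
Darwin is UTC+9:30, so local arrival = 13:38 + 9:30 = 23:08 on Nov 4.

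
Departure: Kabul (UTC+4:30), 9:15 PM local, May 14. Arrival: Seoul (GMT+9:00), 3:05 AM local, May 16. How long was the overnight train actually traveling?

Departure in UTC: 9:15 PM − 4:30 = 4:45 PM on May 14.
Arrival in UTC: 3:05 AM − 9:00 = 6:05 PM on May 15.
Elapsed = 6:05 PM − 4:45 PM (+1 day) = 25 hours 20 minutes.

25 hours 20 minutes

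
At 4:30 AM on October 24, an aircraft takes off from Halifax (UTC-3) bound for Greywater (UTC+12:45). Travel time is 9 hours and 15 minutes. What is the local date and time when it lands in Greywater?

5:30 AM on October 25

Greywater is 15:45 ahead of Halifax.
After 9 hours and 15 minutes it is 1:45 PM in Halifax.
Shift by the zone difference: 1:45 PM + 15:45 = 5:30 AM on Oct 25 in Greywater.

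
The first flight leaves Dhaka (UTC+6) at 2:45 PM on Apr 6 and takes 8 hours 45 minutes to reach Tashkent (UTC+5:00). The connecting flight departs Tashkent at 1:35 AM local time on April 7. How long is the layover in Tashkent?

Convert departure to UTC: 2:45 PM − 6:00 = 8:45 AM UTC on Apr 6.
Add 8 hours 45 minutes flight time → 5:30 PM UTC.
Tashkent is UTC+5:00, so local arrival = 5:30 PM + 5:00 = 10:30 PM on Apr 6.
Layover = 1:35 AM − 10:30 PM (+1 day) = 3 hours 5 minutes.

3 hours 5 minutes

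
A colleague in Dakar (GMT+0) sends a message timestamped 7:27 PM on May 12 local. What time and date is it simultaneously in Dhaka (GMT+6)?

1:27 AM on May 13

Dakar is UTC+0 so that is 7:27 PM UTC.
Dhaka is UTC+6:00: 7:27 PM + 6:00 = 1:27 AM on May 13.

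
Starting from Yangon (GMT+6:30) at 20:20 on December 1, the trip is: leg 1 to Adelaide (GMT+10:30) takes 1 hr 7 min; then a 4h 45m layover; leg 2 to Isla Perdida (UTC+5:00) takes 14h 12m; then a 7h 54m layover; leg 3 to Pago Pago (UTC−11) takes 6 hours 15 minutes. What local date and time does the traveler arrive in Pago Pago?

13:03 on December 2

Convert departure to UTC: 20:20 − 6:30 = 13:50 UTC on Dec 1.
Add 1 hour and 7 minutes leg 1 → 14:57 UTC.
Add 4 hours 45 minutes layover in Adelaide → 19:42 UTC.
Add 14 hours and 12 minutes leg 2 → 09:54 UTC (Dec 2).
Add 7 hours and 54 minutes layover in Isla Perdida → 17:48 UTC.
Add 6 hours and 15 minutes leg 3 → 00:03 UTC (Dec 3).
Pago Pago is UTC−11:00, so local arrival = 00:03 − 11:00 = 13:03 on Dec 2.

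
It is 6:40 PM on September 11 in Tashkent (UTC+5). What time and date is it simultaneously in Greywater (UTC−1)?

12:40 PM on September 11

Greywater is 6:00 behind Tashkent.
Shift by the zone difference: 6:40 PM − 6:00 = 12:40 PM on Sep 11 in Greywater.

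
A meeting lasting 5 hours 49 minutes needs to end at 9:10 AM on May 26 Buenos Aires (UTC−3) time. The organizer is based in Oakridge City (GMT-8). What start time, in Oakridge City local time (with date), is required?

Target end time in UTC: 9:10 AM + 3:00 = 12:10 PM on May 26.
Subtract 5 hours 49 minutes → start 6:21 AM UTC on May 26.
Oakridge City is UTC−8:00: 6:21 AM − 8:00 = 10:21 PM on May 25.

10:21 PM on May 25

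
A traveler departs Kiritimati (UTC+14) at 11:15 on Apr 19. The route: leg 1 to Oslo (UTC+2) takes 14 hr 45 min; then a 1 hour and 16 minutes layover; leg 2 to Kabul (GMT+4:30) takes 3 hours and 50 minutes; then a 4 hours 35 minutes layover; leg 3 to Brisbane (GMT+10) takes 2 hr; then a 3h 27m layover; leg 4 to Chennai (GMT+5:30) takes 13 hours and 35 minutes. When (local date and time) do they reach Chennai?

Convert departure to UTC: 11:15 − 14:00 = 21:15 UTC on Apr 18.
Add 14 hours 45 minutes leg 1 → 12:00 UTC (Apr 19).
Add 1 hour and 16 minutes layover in Oslo → 13:16 UTC.
Add 3 hours and 50 minutes leg 2 → 17:06 UTC.
Add 4 hours 35 minutes layover in Kabul → 21:41 UTC.
Add 2 hours leg 3 → 23:41 UTC.
Add 3 hours 27 minutes layover in Brisbane → 03:08 UTC (Apr 20).
Add 13 hours 35 minutes leg 4 → 16:43 UTC.
Chennai is UTC+5:30, so local arrival = 16:43 + 5:30 = 22:13 on Apr 20.

22:13 on Apr 20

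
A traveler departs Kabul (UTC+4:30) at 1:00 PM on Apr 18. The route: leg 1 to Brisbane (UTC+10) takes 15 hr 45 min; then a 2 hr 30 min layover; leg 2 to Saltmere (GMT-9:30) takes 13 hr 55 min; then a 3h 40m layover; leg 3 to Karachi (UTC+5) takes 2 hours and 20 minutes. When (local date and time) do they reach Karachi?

Convert departure to UTC: 1:00 PM − 4:30 = 8:30 AM UTC on Apr 18.
Add 15 hours 45 minutes leg 1 → 12:15 AM UTC (Apr 19).
Add 2 hours and 30 minutes layover in Brisbane → 2:45 AM UTC.
Add 13 hours and 55 minutes leg 2 → 4:40 PM UTC.
Add 3 hours 40 minutes layover in Saltmere → 8:20 PM UTC.
Add 2 hours 20 minutes leg 3 → 10:40 PM UTC.
Karachi is UTC+5:00, so local arrival = 10:40 PM + 5:00 = 3:40 AM on Apr 20.

3:40 AM on April 20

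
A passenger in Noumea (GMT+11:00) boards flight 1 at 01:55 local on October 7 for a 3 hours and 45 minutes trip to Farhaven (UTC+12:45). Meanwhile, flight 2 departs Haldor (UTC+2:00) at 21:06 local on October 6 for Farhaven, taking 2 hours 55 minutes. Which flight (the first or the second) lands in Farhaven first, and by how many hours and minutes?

the first, by 3 hours 21 minutes

Flight 1 in UTC: 01:55 − 11:00 = 14:55 on Oct 6.
+3 hours and 45 minutes → arrive 18:40 UTC on Oct 6.
Flight 2 in UTC: 21:06 − 2:00 = 19:06 on Oct 6.
+2 hours 55 minutes → arrive 22:01 UTC on Oct 6.
Flight 1 lands earlier by 3 hours 21 minutes.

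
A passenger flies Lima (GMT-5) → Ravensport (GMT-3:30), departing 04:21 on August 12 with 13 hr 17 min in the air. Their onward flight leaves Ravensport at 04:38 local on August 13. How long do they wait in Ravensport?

Convert departure to UTC: 04:21 + 5:00 = 09:21 UTC on Aug 12.
Add 13 hours 17 minutes flight time → 22:38 UTC.
Ravensport is UTC−3:30, so local arrival = 22:38 − 3:30 = 19:08 on Aug 12.
Layover = 04:38 − 19:08 (+1 day) = 9 hours 30 minutes.

9 hours 30 minutes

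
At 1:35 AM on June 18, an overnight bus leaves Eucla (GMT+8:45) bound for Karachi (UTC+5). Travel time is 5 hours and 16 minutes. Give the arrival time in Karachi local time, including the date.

Convert departure to UTC: 1:35 AM − 8:45 = 4:50 PM UTC on Jun 17.
Add 5 hours 16 minutes travel time → 10:06 PM UTC.
Karachi is UTC+5:00, so local arrival = 10:06 PM + 5:00 = 3:06 AM on Jun 18.

3:06 AM on Jun 18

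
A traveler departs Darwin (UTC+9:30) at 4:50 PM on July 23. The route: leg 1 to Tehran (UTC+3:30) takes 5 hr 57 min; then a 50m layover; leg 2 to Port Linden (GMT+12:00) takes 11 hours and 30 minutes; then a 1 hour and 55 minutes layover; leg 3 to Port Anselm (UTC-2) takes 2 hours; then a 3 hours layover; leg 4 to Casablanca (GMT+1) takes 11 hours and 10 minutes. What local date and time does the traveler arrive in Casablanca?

Convert departure to UTC: 4:50 PM − 9:30 = 7:20 AM UTC on Jul 23.
Add 5 hours 57 minutes leg 1 → 1:17 PM UTC.
Add 50 minutes layover in Tehran → 2:07 PM UTC.
Add 11 hours and 30 minutes leg 2 → 1:37 AM UTC (Jul 24).
Add 1 hour and 55 minutes layover in Port Linden → 3:32 AM UTC.
Add 2 hours leg 3 → 5:32 AM UTC.
Add 3 hours layover in Port Anselm → 8:32 AM UTC.
Add 11 hours and 10 minutes leg 4 → 7:42 PM UTC.
Casablanca is UTC+1:00, so local arrival = 7:42 PM + 1:00 = 8:42 PM on Jul 24.

8:42 PM on Jul 24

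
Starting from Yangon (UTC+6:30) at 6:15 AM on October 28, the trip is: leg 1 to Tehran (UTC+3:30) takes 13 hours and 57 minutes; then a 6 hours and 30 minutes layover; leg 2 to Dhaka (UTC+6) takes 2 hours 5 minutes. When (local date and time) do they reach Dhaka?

4:17 AM on Oct 29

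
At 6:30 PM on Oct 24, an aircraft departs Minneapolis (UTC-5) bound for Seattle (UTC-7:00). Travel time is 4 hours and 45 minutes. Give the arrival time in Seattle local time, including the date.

9:15 PM on Oct 24

Convert departure to UTC: 6:30 PM + 5:00 = 11:30 PM UTC on Oct 24.
Add 4 hours and 45 minutes travel time → 4:15 AM UTC (Oct 25).
Seattle is UTC−7:00, so local arrival = 4:15 AM − 7:00 = 9:15 PM on Oct 24.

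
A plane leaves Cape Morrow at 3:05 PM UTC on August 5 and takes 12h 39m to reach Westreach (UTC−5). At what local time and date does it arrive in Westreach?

10:44 PM on Aug 5

Departure is given in UTC: 3:05 PM on Aug 5.
Add 12 hours and 39 minutes → 3:44 AM UTC (Aug 6).
Westreach is UTC−5:00: 3:44 AM − 5:00 = 10:44 PM on Aug 5.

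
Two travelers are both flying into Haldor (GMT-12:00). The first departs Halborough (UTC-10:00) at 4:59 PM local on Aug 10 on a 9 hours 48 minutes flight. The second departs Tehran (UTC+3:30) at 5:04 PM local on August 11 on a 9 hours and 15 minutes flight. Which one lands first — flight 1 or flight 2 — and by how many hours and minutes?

Flight 1 in UTC: 4:59 PM + 10:00 = 2:59 AM on Aug 11.
+9 hours 48 minutes → arrive 12:47 PM UTC on Aug 11.
Flight 2 in UTC: 5:04 PM − 3:30 = 1:34 PM on Aug 11.
+9 hours 15 minutes → arrive 10:49 PM UTC on Aug 11.
Flight 1 lands earlier by 10 hours 2 minutes.

the first, by 10 hours 2 minutes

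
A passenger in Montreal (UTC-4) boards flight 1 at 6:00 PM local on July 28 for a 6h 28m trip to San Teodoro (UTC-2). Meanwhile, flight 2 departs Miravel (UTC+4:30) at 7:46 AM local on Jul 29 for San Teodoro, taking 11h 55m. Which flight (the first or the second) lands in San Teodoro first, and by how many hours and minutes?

the first, by 10 hours 43 minutes

Flight 1 in UTC: 6:00 PM + 4:00 = 10:00 PM on Jul 28.
+6 hours 28 minutes → arrive 4:28 AM UTC on Jul 29.
Flight 2 in UTC: 7:46 AM − 4:30 = 3:16 AM on Jul 29.
+11 hours and 55 minutes → arrive 3:11 PM UTC on Jul 29.
Flight 1 lands earlier by 10 hours 43 minutes.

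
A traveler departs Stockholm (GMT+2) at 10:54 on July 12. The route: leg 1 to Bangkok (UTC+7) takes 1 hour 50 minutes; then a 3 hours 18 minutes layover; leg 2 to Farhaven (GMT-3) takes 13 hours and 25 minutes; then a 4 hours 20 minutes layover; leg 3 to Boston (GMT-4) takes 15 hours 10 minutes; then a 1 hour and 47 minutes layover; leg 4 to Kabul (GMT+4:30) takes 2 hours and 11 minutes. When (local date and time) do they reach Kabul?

07:25 on Jul 14

Convert departure to UTC: 10:54 − 2:00 = 08:54 UTC on Jul 12.
Add 1 hour and 50 minutes leg 1 → 10:44 UTC.
Add 3 hours 18 minutes layover in Bangkok → 14:02 UTC.
Add 13 hours 25 minutes leg 2 → 03:27 UTC (Jul 13).
Add 4 hours 20 minutes layover in Farhaven → 07:47 UTC.
Add 15 hours 10 minutes leg 3 → 22:57 UTC.
Add 1 hour and 47 minutes layover in Boston → 00:44 UTC (Jul 14).
Add 2 hours and 11 minutes leg 4 → 02:55 UTC.
Kabul is UTC+4:30, so local arrival = 02:55 + 4:30 = 07:25 on Jul 14.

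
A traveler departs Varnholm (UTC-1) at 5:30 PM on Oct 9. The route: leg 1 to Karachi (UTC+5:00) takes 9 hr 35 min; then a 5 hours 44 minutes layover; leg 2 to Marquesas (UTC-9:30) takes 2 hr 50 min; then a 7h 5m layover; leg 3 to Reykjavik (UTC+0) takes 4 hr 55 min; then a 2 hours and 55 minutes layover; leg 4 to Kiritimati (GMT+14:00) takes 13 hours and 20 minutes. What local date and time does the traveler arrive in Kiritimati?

Convert departure to UTC: 5:30 PM + 1:00 = 6:30 PM UTC on Oct 9.
Add 9 hours and 35 minutes leg 1 → 4:05 AM UTC (Oct 10).
Add 5 hours and 44 minutes layover in Karachi → 9:49 AM UTC.
Add 2 hours and 50 minutes leg 2 → 12:39 PM UTC.
Add 7 hours 5 minutes layover in Marquesas → 7:44 PM UTC.
Add 4 hours 55 minutes leg 3 → 12:39 AM UTC (Oct 11).
Add 2 hours and 55 minutes layover in Reykjavik → 3:34 AM UTC.
Add 13 hours 20 minutes leg 4 → 4:54 PM UTC.
Kiritimati is UTC+14:00, so local arrival = 4:54 PM + 14:00 = 6:54 AM on Oct 12.

6:54 AM on October 12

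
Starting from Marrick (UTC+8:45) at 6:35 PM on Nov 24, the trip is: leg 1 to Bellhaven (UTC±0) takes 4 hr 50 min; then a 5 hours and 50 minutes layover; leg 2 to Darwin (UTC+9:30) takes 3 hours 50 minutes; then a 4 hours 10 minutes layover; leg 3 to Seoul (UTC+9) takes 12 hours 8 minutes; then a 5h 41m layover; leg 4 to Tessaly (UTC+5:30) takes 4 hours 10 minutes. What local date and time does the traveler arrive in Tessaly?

7:59 AM on November 26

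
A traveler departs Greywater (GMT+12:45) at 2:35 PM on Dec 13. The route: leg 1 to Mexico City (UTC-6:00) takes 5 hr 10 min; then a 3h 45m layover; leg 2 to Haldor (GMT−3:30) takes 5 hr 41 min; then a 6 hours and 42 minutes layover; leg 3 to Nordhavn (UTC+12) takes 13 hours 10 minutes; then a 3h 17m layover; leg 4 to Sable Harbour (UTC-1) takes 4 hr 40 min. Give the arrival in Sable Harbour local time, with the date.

Convert departure to UTC: 2:35 PM − 12:45 = 1:50 AM UTC on Dec 13.
Add 5 hours 10 minutes leg 1 → 7:00 AM UTC.
Add 3 hours 45 minutes layover in Mexico City → 10:45 AM UTC.
Add 5 hours 41 minutes leg 2 → 4:26 PM UTC.
Add 6 hours 42 minutes layover in Haldor → 11:08 PM UTC.
Add 13 hours and 10 minutes leg 3 → 12:18 PM UTC (Dec 14).
Add 3 hours and 17 minutes layover in Nordhavn → 3:35 PM UTC.
Add 4 hours 40 minutes leg 4 → 8:15 PM UTC.
Sable Harbour is UTC−1:00, so local arrival = 8:15 PM − 1:00 = 7:15 PM on Dec 14.

7:15 PM on December 14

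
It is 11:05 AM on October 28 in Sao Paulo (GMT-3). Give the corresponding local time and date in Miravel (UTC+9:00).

11:05 PM on October 28

Miravel is 12:00 ahead of Sao Paulo.
Shift by the zone difference: 11:05 AM + 12:00 = 11:05 PM on Oct 28 in Miravel.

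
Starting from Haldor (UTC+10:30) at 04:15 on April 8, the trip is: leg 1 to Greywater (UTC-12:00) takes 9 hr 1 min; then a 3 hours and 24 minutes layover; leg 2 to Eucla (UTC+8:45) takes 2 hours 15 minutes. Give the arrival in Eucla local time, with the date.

Convert departure to UTC: 04:15 − 10:30 = 17:45 UTC on Apr 7.
Add 9 hours 1 minute leg 1 → 02:46 UTC (Apr 8).
Add 3 hours 24 minutes layover in Greywater → 06:10 UTC.
Add 2 hours 15 minutes leg 2 → 08:25 UTC.
Eucla is UTC+8:45, so local arrival = 08:25 + 8:45 = 17:10 on Apr 8.

17:10 on April 8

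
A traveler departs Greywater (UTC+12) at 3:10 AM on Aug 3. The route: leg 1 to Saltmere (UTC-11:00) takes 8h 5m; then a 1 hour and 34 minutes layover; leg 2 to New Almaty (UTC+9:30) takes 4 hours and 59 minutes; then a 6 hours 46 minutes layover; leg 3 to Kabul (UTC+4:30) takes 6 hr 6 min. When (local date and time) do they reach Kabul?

11:10 PM on Aug 3

Convert departure to UTC: 3:10 AM − 12:00 = 3:10 PM UTC on Aug 2.
Add 8 hours and 5 minutes leg 1 → 11:15 PM UTC.
Add 1 hour 34 minutes layover in Saltmere → 12:49 AM UTC (Aug 3).
Add 4 hours and 59 minutes leg 2 → 5:48 AM UTC.
Add 6 hours 46 minutes layover in New Almaty → 12:34 PM UTC.
Add 6 hours 6 minutes leg 3 → 6:40 PM UTC.
Kabul is UTC+4:30, so local arrival = 6:40 PM + 4:30 = 11:10 PM on Aug 3.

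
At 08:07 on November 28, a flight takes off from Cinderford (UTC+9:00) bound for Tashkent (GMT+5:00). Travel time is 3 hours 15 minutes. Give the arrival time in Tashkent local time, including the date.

07:22 on November 28

Convert departure to UTC: 08:07 − 9:00 = 23:07 UTC on Nov 27.
Add 3 hours and 15 minutes travel time → 02:22 UTC (Nov 28).
Tashkent is UTC+5:00, so local arrival = 02:22 + 5:00 = 07:22 on Nov 28.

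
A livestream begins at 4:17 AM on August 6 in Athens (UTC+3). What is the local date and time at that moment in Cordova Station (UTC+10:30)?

11:47 AM on August 6

Cordova Station is 7:30 ahead of Athens.
Shift by the zone difference: 4:17 AM + 7:30 = 11:47 AM on Aug 6 in Cordova Station.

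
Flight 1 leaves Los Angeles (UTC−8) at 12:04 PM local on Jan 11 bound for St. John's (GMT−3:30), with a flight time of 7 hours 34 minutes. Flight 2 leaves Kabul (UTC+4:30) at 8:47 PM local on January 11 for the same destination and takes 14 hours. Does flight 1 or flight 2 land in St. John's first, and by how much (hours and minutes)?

the first, by 2 hours 39 minutes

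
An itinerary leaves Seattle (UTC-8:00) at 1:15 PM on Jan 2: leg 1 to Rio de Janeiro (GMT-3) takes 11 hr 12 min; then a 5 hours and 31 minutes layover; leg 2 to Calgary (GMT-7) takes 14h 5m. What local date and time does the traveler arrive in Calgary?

Convert departure to UTC: 1:15 PM + 8:00 = 9:15 PM UTC on Jan 2.
Add 11 hours 12 minutes leg 1 → 8:27 AM UTC (Jan 3).
Add 5 hours 31 minutes layover in Rio de Janeiro → 1:58 PM UTC.
Add 14 hours 5 minutes leg 2 → 4:03 AM UTC (Jan 4).
Calgary is UTC−7:00, so local arrival = 4:03 AM − 7:00 = 9:03 PM on Jan 3.

9:03 PM on January 3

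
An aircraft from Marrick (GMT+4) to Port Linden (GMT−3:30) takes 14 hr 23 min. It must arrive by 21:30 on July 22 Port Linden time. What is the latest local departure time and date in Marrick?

14:37 on July 22

Target arrival in UTC: 21:30 + 3:30 = 01:00 on Jul 23.
Subtract 14 hours and 23 minutes → departure 10:37 UTC on Jul 22.
Marrick is UTC+4:00: 10:37 + 4:00 = 14:37 on Jul 22.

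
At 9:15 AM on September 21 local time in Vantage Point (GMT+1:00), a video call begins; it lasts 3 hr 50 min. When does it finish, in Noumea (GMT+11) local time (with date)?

11:05 PM on September 21

Convert start to UTC: 9:15 AM − 1:00 = 8:15 AM UTC on Sep 21.
Add 3 hours and 50 minutes duration → 12:05 PM UTC.
Noumea is UTC+11:00, so local end time = 12:05 PM + 11:00 = 11:05 PM on Sep 21.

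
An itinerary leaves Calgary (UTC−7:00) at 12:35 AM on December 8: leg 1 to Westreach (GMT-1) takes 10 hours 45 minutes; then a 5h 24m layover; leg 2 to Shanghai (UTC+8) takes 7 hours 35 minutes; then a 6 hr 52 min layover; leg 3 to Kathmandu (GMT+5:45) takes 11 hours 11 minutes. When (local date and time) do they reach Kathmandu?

Convert departure to UTC: 12:35 AM + 7:00 = 7:35 AM UTC on Dec 8.
Add 10 hours and 45 minutes leg 1 → 6:20 PM UTC.
Add 5 hours 24 minutes layover in Westreach → 11:44 PM UTC.
Add 7 hours and 35 minutes leg 2 → 7:19 AM UTC (Dec 9).
Add 6 hours and 52 minutes layover in Shanghai → 2:11 PM UTC.
Add 11 hours 11 minutes leg 3 → 1:22 AM UTC (Dec 10).
Kathmandu is UTC+5:45, so local arrival = 1:22 AM + 5:45 = 7:07 AM on Dec 10.

7:07 AM on December 10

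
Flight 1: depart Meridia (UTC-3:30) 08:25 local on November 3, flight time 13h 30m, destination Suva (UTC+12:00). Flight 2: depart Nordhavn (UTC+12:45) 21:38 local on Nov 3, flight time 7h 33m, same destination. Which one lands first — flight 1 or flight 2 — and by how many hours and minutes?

Flight 1 in UTC: 08:25 + 3:30 = 11:55 on Nov 3.
+13 hours and 30 minutes → arrive 01:25 UTC on Nov 4.
Flight 2 in UTC: 21:38 − 12:45 = 08:53 on Nov 3.
+7 hours and 33 minutes → arrive 16:26 UTC on Nov 3.
Flight 2 lands earlier by 8 hours 59 minutes.

the second, by 8 hours 59 minutes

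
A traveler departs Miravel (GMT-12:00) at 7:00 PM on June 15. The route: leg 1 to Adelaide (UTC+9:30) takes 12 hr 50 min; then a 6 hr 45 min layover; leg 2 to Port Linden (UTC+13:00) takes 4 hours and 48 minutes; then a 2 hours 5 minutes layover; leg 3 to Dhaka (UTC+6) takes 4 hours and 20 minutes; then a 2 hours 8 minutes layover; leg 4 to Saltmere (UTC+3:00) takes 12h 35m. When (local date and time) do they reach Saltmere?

7:31 AM on Jun 18

Convert departure to UTC: 7:00 PM + 12:00 = 7:00 AM UTC on Jun 16.
Add 12 hours 50 minutes leg 1 → 7:50 PM UTC.
Add 6 hours and 45 minutes layover in Adelaide → 2:35 AM UTC (Jun 17).
Add 4 hours 48 minutes leg 2 → 7:23 AM UTC.
Add 2 hours 5 minutes layover in Port Linden → 9:28 AM UTC.
Add 4 hours 20 minutes leg 3 → 1:48 PM UTC.
Add 2 hours 8 minutes layover in Dhaka → 3:56 PM UTC.
Add 12 hours 35 minutes leg 4 → 4:31 AM UTC (Jun 18).
Saltmere is UTC+3:00, so local arrival = 4:31 AM + 3:00 = 7:31 AM on Jun 18.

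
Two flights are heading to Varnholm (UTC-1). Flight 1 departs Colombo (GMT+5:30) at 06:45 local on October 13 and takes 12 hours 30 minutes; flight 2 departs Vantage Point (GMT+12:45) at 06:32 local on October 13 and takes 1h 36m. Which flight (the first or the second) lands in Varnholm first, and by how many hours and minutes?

Flight 1 in UTC: 06:45 − 5:30 = 01:15 on Oct 13.
+12 hours and 30 minutes → arrive 13:45 UTC on Oct 13.
Flight 2 in UTC: 06:32 − 12:45 = 17:47 on Oct 12.
+1 hour and 36 minutes → arrive 19:23 UTC on Oct 12.
Flight 2 lands earlier by 18 hours 22 minutes.

the second, by 18 hours 22 minutes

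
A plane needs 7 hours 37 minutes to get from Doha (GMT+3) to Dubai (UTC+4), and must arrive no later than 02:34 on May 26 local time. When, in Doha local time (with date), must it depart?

Target arrival in UTC: 02:34 − 4:00 = 22:34 on May 25.
Subtract 7 hours 37 minutes → departure 14:57 UTC on May 25.
Doha is UTC+3:00: 14:57 + 3:00 = 17:57 on May 25.

17:57 on May 25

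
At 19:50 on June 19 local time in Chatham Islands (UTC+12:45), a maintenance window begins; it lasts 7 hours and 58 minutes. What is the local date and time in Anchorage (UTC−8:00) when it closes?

07:03 on Jun 19

Convert start to UTC: 19:50 − 12:45 = 07:05 UTC on Jun 19.
Add 7 hours 58 minutes duration → 15:03 UTC.
Anchorage is UTC−8:00, so local end time = 15:03 − 8:00 = 07:03 on Jun 19.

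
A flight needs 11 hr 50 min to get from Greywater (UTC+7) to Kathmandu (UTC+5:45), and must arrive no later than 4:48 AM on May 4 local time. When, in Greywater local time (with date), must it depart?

Target arrival in UTC: 4:48 AM − 5:45 = 11:03 PM on May 3.
Subtract 11 hours and 50 minutes → departure 11:13 AM UTC on May 3.
Greywater is UTC+7:00: 11:13 AM + 7:00 = 6:13 PM on May 3.

6:13 PM on May 3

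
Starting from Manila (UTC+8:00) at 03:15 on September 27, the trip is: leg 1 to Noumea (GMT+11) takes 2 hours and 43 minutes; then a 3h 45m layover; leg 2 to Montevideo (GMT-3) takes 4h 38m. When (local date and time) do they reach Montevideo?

03:21 on September 27

Convert departure to UTC: 03:15 − 8:00 = 19:15 UTC on Sep 26.
Add 2 hours 43 minutes leg 1 → 21:58 UTC.
Add 3 hours and 45 minutes layover in Noumea → 01:43 UTC (Sep 27).
Add 4 hours and 38 minutes leg 2 → 06:21 UTC.
Montevideo is UTC−3:00, so local arrival = 06:21 − 3:00 = 03:21 on Sep 27.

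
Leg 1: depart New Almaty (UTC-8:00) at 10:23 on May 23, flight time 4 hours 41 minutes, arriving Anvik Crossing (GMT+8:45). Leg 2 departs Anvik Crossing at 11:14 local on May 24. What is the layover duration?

Convert departure to UTC: 10:23 + 8:00 = 18:23 UTC on May 23.
Add 4 hours 41 minutes flight time → 23:04 UTC.
Anvik Crossing is UTC+8:45, so local arrival = 23:04 + 8:45 = 07:49 on May 24.
Layover = 11:14 − 07:49 = 3 hours 25 minutes.

3 hours 25 minutes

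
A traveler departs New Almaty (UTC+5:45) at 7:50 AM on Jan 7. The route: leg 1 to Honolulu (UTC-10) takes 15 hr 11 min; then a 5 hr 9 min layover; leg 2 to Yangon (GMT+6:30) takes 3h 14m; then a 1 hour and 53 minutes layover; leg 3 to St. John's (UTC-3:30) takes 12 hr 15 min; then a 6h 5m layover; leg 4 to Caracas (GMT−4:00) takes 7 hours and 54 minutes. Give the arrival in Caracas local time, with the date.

1:46 AM on January 9

Convert departure to UTC: 7:50 AM − 5:45 = 2:05 AM UTC on Jan 7.
Add 15 hours and 11 minutes leg 1 → 5:16 PM UTC.
Add 5 hours 9 minutes layover in Honolulu → 10:25 PM UTC.
Add 3 hours and 14 minutes leg 2 → 1:39 AM UTC (Jan 8).
Add 1 hour 53 minutes layover in Yangon → 3:32 AM UTC.
Add 12 hours and 15 minutes leg 3 → 3:47 PM UTC.
Add 6 hours 5 minutes layover in St. John's → 9:52 PM UTC.
Add 7 hours and 54 minutes leg 4 → 5:46 AM UTC (Jan 9).
Caracas is UTC−4:00, so local arrival = 5:46 AM − 4:00 = 1:46 AM on Jan 9.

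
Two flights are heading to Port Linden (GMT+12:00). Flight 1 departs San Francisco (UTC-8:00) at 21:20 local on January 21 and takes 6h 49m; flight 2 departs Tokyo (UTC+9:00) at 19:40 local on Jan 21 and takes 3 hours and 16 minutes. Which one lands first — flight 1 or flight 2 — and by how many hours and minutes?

Flight 1 in UTC: 21:20 + 8:00 = 05:20 on Jan 22.
+6 hours 49 minutes → arrive 12:09 UTC on Jan 22.
Flight 2 in UTC: 19:40 − 9:00 = 10:40 on Jan 21.
+3 hours 16 minutes → arrive 13:56 UTC on Jan 21.
Flight 2 lands earlier by 22 hours 13 minutes.

the second, by 22 hours 13 minutes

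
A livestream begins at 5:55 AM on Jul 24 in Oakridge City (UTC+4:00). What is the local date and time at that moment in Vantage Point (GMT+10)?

Vantage Point is 6:00 ahead of Oakridge City.
Shift by the zone difference: 5:55 AM + 6:00 = 11:55 AM on Jul 24 in Vantage Point.

11:55 AM on July 24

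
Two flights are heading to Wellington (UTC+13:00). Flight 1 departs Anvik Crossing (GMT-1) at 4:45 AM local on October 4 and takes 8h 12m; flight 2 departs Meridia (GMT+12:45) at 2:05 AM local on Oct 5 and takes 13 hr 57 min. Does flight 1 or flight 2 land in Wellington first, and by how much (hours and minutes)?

the first, by 13 hours 20 minutes

Flight 1 in UTC: 4:45 AM + 1:00 = 5:45 AM on Oct 4.
+8 hours 12 minutes → arrive 1:57 PM UTC on Oct 4.
Flight 2 in UTC: 2:05 AM − 12:45 = 1:20 PM on Oct 4.
+13 hours 57 minutes → arrive 3:17 AM UTC on Oct 5.
Flight 1 lands earlier by 13 hours 20 minutes.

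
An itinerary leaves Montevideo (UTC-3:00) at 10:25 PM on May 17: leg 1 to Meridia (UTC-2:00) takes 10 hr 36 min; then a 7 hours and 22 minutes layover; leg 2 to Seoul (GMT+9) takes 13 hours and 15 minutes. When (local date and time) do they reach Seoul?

Convert departure to UTC: 10:25 PM + 3:00 = 1:25 AM UTC on May 18.
Add 10 hours and 36 minutes leg 1 → 12:01 PM UTC.
Add 7 hours 22 minutes layover in Meridia → 7:23 PM UTC.
Add 13 hours 15 minutes leg 2 → 8:38 AM UTC (May 19).
Seoul is UTC+9:00, so local arrival = 8:38 AM + 9:00 = 5:38 PM on May 19.

5:38 PM on May 19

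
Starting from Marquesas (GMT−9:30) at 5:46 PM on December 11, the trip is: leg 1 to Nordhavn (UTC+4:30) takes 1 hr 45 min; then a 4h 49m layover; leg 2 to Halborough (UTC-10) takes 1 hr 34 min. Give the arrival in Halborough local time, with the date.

1:24 AM on Dec 12

Convert departure to UTC: 5:46 PM + 9:30 = 3:16 AM UTC on Dec 12.
Add 1 hour 45 minutes leg 1 → 5:01 AM UTC.
Add 4 hours 49 minutes layover in Nordhavn → 9:50 AM UTC.
Add 1 hour and 34 minutes leg 2 → 11:24 AM UTC.
Halborough is UTC−10:00, so local arrival = 11:24 AM − 10:00 = 1:24 AM on Dec 12.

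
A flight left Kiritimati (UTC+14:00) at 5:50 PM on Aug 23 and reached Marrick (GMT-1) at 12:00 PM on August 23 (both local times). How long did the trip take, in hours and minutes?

9 hours 10 minutes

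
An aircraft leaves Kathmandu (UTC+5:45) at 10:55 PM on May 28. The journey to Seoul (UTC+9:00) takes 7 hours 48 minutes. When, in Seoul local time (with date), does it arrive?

Convert departure to UTC: 10:55 PM − 5:45 = 5:10 PM UTC on May 28.
Add 7 hours 48 minutes travel time → 12:58 AM UTC (May 29).
Seoul is UTC+9:00, so local arrival = 12:58 AM + 9:00 = 9:58 AM on May 29.

9:58 AM on May 29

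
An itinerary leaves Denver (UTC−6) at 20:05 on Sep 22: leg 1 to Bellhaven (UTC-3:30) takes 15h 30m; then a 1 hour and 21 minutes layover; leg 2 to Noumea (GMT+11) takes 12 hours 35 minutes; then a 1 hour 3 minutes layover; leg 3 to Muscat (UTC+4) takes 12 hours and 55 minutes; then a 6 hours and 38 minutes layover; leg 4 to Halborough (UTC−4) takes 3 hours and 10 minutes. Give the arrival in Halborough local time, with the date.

03:17 on Sep 25

Convert departure to UTC: 20:05 + 6:00 = 02:05 UTC on Sep 23.
Add 15 hours and 30 minutes leg 1 → 17:35 UTC.
Add 1 hour and 21 minutes layover in Bellhaven → 18:56 UTC.
Add 12 hours 35 minutes leg 2 → 07:31 UTC (Sep 24).
Add 1 hour and 3 minutes layover in Noumea → 08:34 UTC.
Add 12 hours 55 minutes leg 3 → 21:29 UTC.
Add 6 hours 38 minutes layover in Muscat → 04:07 UTC (Sep 25).
Add 3 hours 10 minutes leg 4 → 07:17 UTC.
Halborough is UTC−4:00, so local arrival = 07:17 − 4:00 = 03:17 on Sep 25.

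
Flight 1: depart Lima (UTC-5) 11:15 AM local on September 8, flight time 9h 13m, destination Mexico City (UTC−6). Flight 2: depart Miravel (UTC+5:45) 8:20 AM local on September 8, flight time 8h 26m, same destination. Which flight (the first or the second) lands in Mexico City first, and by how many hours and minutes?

the second, by 14 hours 27 minutes

Flight 1 in UTC: 11:15 AM + 5:00 = 4:15 PM on Sep 8.
+9 hours 13 minutes → arrive 1:28 AM UTC on Sep 9.
Flight 2 in UTC: 8:20 AM − 5:45 = 2:35 AM on Sep 8.
+8 hours 26 minutes → arrive 11:01 AM UTC on Sep 8.
Flight 2 lands earlier by 14 hours 27 minutes.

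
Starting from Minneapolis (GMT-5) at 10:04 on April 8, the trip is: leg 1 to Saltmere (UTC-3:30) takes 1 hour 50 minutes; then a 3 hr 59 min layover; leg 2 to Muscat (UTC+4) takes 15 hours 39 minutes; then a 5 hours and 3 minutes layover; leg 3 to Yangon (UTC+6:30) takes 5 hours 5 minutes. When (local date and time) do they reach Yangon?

Convert departure to UTC: 10:04 + 5:00 = 15:04 UTC on Apr 8.
Add 1 hour and 50 minutes leg 1 → 16:54 UTC.
Add 3 hours 59 minutes layover in Saltmere → 20:53 UTC.
Add 15 hours 39 minutes leg 2 → 12:32 UTC (Apr 9).
Add 5 hours 3 minutes layover in Muscat → 17:35 UTC.
Add 5 hours and 5 minutes leg 3 → 22:40 UTC.
Yangon is UTC+6:30, so local arrival = 22:40 + 6:30 = 05:10 on Apr 10.

05:10 on Apr 10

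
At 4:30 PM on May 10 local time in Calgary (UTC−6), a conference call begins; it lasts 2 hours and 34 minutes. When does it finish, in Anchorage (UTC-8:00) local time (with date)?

5:04 PM on May 10

Convert start to UTC: 4:30 PM + 6:00 = 10:30 PM UTC on May 10.
Add 2 hours and 34 minutes duration → 1:04 AM UTC (May 11).
Anchorage is UTC−8:00, so local end time = 1:04 AM − 8:00 = 5:04 PM on May 10.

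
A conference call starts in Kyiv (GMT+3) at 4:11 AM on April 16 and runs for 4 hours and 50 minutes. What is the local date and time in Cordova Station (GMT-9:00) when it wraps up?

9:01 PM on Apr 15

Convert start to UTC: 4:11 AM − 3:00 = 1:11 AM UTC on Apr 16.
Add 4 hours and 50 minutes duration → 6:01 AM UTC.
Cordova Station is UTC−9:00, so local end time = 6:01 AM − 9:00 = 9:01 PM on Apr 15.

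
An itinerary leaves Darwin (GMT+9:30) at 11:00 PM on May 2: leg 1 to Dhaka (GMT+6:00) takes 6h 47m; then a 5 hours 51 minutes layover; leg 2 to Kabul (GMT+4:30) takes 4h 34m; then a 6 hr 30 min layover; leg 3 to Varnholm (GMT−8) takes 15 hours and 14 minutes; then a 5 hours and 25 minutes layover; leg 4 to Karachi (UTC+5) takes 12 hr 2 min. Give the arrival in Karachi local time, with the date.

2:53 AM on May 5

Convert departure to UTC: 11:00 PM − 9:30 = 1:30 PM UTC on May 2.
Add 6 hours and 47 minutes leg 1 → 8:17 PM UTC.
Add 5 hours 51 minutes layover in Dhaka → 2:08 AM UTC (May 3).
Add 4 hours and 34 minutes leg 2 → 6:42 AM UTC.
Add 6 hours 30 minutes layover in Kabul → 1:12 PM UTC.
Add 15 hours 14 minutes leg 3 → 4:26 AM UTC (May 4).
Add 5 hours and 25 minutes layover in Varnholm → 9:51 AM UTC.
Add 12 hours and 2 minutes leg 4 → 9:53 PM UTC.
Karachi is UTC+5:00, so local arrival = 9:53 PM + 5:00 = 2:53 AM on May 5.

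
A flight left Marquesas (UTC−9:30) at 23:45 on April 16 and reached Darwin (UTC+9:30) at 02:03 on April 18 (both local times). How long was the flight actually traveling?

7 hours 18 minutes

Darwin is 19:00 ahead of Marquesas.
Clock-face elapsed time (ignoring zones) is 26 hours 18 minutes.
Actual elapsed = 26 hours 18 minutes − 19:00 = 7 hours 18 minutes.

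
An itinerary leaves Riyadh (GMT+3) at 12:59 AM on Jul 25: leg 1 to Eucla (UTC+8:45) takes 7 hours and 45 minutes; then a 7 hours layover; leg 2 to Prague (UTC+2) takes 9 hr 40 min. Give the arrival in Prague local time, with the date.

12:24 AM on Jul 26

Convert departure to UTC: 12:59 AM − 3:00 = 9:59 PM UTC on Jul 24.
Add 7 hours and 45 minutes leg 1 → 5:44 AM UTC (Jul 25).
Add 7 hours layover in Eucla → 12:44 PM UTC.
Add 9 hours and 40 minutes leg 2 → 10:24 PM UTC.
Prague is UTC+2:00, so local arrival = 10:24 PM + 2:00 = 12:24 AM on Jul 26.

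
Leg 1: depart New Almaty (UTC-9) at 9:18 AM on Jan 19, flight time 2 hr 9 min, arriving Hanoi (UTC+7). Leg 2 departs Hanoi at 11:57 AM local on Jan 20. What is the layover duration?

8 hours 30 minutes

Convert departure to UTC: 9:18 AM + 9:00 = 6:18 PM UTC on Jan 19.
Add 2 hours 9 minutes flight time → 8:27 PM UTC.
Hanoi is UTC+7:00, so local arrival = 8:27 PM + 7:00 = 3:27 AM on Jan 20.
Layover = 11:57 AM − 3:27 AM = 8 hours 30 minutes.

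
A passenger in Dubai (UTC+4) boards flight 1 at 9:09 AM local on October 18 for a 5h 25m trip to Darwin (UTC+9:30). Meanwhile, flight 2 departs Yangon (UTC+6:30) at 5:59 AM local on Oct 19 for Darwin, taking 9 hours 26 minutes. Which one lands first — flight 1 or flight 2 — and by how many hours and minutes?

the first, by 22 hours 21 minutes

Flight 1 in UTC: 9:09 AM − 4:00 = 5:09 AM on Oct 18.
+5 hours and 25 minutes → arrive 10:34 AM UTC on Oct 18.
Flight 2 in UTC: 5:59 AM − 6:30 = 11:29 PM on Oct 18.
+9 hours and 26 minutes → arrive 8:55 AM UTC on Oct 19.
Flight 1 lands earlier by 22 hours 21 minutes.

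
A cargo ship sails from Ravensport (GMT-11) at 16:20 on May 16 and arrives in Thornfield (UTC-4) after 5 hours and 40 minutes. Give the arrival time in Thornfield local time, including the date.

05:00 on May 17

Convert departure to UTC: 16:20 + 11:00 = 03:20 UTC on May 17.
Add 5 hours and 40 minutes travel time → 09:00 UTC.
Thornfield is UTC−4:00, so local arrival = 09:00 − 4:00 = 05:00 on May 17.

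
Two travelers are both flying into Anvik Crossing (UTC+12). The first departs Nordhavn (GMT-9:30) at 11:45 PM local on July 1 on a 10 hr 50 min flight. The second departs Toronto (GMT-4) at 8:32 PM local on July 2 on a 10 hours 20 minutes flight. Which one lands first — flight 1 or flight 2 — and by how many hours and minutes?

Flight 1 in UTC: 11:45 PM + 9:30 = 9:15 AM on Jul 2.
+10 hours 50 minutes → arrive 8:05 PM UTC on Jul 2.
Flight 2 in UTC: 8:32 PM + 4:00 = 12:32 AM on Jul 3.
+10 hours and 20 minutes → arrive 10:52 AM UTC on Jul 3.
Flight 1 lands earlier by 14 hours 47 minutes.

the first, by 14 hours 47 minutes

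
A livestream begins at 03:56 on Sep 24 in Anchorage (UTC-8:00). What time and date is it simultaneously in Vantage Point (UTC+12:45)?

Vantage Point is 20:45 ahead of Anchorage.
Shift by the zone difference: 03:56 + 20:45 = 00:41 on Sep 25 in Vantage Point.

00:41 on September 25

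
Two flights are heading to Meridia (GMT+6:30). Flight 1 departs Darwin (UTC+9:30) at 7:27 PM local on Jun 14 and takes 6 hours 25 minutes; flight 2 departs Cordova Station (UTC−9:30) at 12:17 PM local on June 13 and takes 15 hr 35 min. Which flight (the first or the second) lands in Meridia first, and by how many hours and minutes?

the second, by 3 hours

Flight 1 in UTC: 7:27 PM − 9:30 = 9:57 AM on Jun 14.
+6 hours and 25 minutes → arrive 4:22 PM UTC on Jun 14.
Flight 2 in UTC: 12:17 PM + 9:30 = 9:47 PM on Jun 13.
+15 hours 35 minutes → arrive 1:22 PM UTC on Jun 14.
Flight 2 lands earlier by 3 hours.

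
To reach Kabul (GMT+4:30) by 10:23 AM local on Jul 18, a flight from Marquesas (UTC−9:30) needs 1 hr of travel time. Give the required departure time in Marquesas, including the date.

7:23 PM on Jul 17

Target arrival in UTC: 10:23 AM − 4:30 = 5:53 AM on Jul 18.
Subtract 1 hour → departure 4:53 AM UTC on Jul 18.
Marquesas is UTC−9:30: 4:53 AM − 9:30 = 7:23 PM on Jul 17.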